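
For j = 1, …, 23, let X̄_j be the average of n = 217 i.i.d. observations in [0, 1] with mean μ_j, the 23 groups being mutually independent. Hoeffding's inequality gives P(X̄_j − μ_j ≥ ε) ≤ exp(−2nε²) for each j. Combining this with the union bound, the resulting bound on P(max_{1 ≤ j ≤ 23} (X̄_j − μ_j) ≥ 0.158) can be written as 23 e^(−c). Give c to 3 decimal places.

Union bound over the 23 events: P(max_{1 ≤ j ≤ 23} (X̄_j − μ_j) ≥ 0.158) ≤ 23·exp(−2nε²) = 23 exp(−2·217·0.158²).
So c = 2·217·0.158² = 10.8344.

10.834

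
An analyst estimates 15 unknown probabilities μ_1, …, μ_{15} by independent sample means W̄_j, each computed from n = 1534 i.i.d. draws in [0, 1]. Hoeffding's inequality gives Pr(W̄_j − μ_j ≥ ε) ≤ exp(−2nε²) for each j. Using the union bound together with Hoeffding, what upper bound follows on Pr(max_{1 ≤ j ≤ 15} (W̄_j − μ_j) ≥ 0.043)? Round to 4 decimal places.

0.0516

Per-experiment Hoeffding bound: exp(−2·1534·0.043²) = exp(−5.67273) = 0.0034385.
Union bound over 15 events: 15·0.0034385 = 0.05158.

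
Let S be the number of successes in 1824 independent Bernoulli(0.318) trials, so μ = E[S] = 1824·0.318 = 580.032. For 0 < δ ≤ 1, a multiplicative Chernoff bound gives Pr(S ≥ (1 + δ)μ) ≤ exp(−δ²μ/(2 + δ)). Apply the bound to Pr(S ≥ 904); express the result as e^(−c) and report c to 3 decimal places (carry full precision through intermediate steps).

Write 904 = (1 + δ)μ, so δ = 904/580.032 − 1 = 0.5585347…
Then the exponent is δ²μ/(2 + δ) = (904 − μ)² / (μ·(2 + δ)) = 70.723047.

70.723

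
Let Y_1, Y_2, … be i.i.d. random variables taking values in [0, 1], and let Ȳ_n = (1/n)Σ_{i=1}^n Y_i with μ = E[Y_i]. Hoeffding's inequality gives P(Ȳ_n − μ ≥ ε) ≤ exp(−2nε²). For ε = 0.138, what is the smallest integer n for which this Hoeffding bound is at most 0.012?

Require exp(−2nε²) ≤ 0.012, i.e. 2nε² ≥ ln(1/0.012) = 4.422849.
So n ≥ 4.422849 / (2·0.138²) = 116.122.
The smallest integer n is 117.

117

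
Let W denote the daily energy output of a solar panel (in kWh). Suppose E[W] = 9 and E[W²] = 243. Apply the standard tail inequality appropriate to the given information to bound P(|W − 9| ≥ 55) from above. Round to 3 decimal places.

0.054

The first two moments determine the variance, so Chebyshev's inequality is the sharpest standard bound available.
Var(W) = E[W²] − (E[W])² = 243 − 81 = 162.
Chebyshev's inequality: P(|W − μ| ≥ t) ≤ Var(W)/t² = 162/3025 = 0.0536.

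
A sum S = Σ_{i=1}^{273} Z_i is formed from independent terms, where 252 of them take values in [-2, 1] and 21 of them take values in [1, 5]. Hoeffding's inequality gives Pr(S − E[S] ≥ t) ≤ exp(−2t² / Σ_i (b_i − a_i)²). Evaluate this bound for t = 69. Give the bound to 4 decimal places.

0.0258

Σ(b_i − a_i)² = 252·3² + 21·4² = 2604.
Exponent = 2·69² / 2604 = 3.65668.
Bound = exp(−3.65668) = 0.02582.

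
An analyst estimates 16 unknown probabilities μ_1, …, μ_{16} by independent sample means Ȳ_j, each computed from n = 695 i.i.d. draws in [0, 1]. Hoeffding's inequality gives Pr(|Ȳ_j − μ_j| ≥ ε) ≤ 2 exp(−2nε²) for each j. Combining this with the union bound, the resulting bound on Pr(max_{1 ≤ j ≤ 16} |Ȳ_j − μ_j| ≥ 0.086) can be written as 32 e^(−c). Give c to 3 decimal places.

10.280

Union bound over the 16 events: Pr(max_{1 ≤ j ≤ 16} |Ȳ_j − μ_j| ≥ 0.086) ≤ 16·2·exp(−2nε²) = 32 exp(−2·695·0.086²).
So c = 2·695·0.086² = 10.2804.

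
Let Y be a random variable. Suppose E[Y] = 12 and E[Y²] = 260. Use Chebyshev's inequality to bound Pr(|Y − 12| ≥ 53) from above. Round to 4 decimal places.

Var(Y) = E[Y²] − (E[Y])² = 260 − 144 = 116.
Chebyshev's inequality: Pr(|Y − μ| ≥ t) ≤ Var(Y)/t² = 116/2809 = 0.0413.

0.0413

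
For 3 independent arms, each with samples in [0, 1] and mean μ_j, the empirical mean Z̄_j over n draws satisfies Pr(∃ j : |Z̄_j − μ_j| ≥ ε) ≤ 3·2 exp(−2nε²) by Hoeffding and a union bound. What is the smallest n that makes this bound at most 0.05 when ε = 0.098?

250

Need 2·3·exp(−2nε²) ≤ 0.05, i.e. exp(−2nε²) ≤ 0.05/6.
So 2nε² ≥ ln(6/0.05) = 4.787492.
Hence n ≥ 4.787492/(2·0.098²) = 249.245.
The smallest integer n is 250.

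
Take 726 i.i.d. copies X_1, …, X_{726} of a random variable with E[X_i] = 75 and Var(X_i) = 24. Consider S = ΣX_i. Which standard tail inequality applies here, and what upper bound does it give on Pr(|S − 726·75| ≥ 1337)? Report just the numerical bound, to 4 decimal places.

0.0097

With mean and variance of each term known, Chebyshev's inequality bounds the deviation of the sum (or sample mean).
Var(S) = n·Var(X_i) = 726·24 = 17424.
Chebyshev: Pr(|S − 726·75| ≥ 1337) ≤ Var(S)/1337² = 17424/1787569 = 0.0097.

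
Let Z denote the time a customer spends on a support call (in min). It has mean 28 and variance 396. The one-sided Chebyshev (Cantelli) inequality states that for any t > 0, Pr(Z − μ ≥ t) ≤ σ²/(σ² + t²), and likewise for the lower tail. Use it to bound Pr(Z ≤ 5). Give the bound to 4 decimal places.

Here σ² = 396 and t = 23, so σ² + t² = 925.
Cantelli's bound: 396/925 = 0.4281.

0.4281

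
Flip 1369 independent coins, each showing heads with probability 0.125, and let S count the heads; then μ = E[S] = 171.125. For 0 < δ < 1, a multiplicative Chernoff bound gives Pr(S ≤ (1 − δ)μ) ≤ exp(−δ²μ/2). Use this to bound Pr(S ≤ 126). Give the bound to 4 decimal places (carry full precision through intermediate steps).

Write 126 = (1 − δ)μ, so δ = 1 − 126/171.125 = 0.2636961…
Then the exponent is δ²μ/2 = (μ − 126)²/(2μ) = 5.949644.
Bound = exp(−5.949644) = 0.00261.

0.0026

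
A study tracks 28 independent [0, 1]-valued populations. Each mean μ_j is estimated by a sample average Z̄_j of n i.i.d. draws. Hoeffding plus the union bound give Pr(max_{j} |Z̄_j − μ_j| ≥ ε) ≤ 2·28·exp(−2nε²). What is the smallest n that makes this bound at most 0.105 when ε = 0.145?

Need 2·28·exp(−2nε²) ≤ 0.105, i.e. exp(−2nε²) ≤ 0.105/56.
So 2nε² ≥ ln(56/0.105) = 6.279147.
Hence n ≥ 6.279147/(2·0.145²) = 149.326.
The smallest integer n is 150.

150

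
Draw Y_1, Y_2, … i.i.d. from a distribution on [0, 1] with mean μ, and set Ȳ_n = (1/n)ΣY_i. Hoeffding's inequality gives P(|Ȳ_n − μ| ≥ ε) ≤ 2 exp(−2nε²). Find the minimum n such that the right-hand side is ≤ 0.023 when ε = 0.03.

2481

Require 2·exp(−2nε²) ≤ 0.023, i.e. 2nε² ≥ ln(2/0.023) = 4.465408.
So n ≥ 4.465408 / (2·0.03²) = 2480.782.
The smallest integer n is 2481.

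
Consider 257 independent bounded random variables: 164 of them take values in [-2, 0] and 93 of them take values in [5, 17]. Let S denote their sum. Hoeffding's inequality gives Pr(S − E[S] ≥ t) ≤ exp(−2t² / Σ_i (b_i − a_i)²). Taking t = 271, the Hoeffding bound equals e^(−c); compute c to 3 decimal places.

Σ(b_i − a_i)² = 164·2² + 93·12² = 14048.
c = 2t² / 14048 = 2·271² / 14048 = 10.4557.

10.456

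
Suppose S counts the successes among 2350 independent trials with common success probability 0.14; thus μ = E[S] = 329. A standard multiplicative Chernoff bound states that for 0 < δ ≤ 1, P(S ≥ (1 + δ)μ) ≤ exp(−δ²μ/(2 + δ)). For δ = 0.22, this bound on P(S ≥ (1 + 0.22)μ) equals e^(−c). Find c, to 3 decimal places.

c = δ²μ/(2 + δ) = 0.22²·329/(2 + 0.22) = 7.1728.

7.173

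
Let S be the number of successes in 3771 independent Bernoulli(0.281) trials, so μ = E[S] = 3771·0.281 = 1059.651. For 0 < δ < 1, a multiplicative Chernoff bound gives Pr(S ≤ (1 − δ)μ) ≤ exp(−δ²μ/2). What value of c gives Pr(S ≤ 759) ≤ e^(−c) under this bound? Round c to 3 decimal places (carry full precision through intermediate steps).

Write 759 = (1 − δ)μ, so δ = 1 − 759/1059.651 = 0.2837264…
Then the exponent is δ²μ/2 = (μ − 759)²/(2μ) = 42.651318.

42.651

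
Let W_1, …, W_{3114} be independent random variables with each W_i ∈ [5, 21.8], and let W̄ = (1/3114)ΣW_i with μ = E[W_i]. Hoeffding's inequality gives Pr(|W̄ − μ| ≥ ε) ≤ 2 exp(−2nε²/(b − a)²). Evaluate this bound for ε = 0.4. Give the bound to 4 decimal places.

0.0586

Exponent: 2nε²/(b − a)² = 2·3114·0.4² / 16.8² = 3.53061.
Bound = 2·exp(−3.53061) = 0.05857.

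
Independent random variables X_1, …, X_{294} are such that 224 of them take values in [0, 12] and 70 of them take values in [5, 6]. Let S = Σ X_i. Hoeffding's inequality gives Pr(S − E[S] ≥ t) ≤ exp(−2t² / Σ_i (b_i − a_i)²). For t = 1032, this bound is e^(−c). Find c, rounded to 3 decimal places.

Σ(b_i − a_i)² = 224·12² + 70·1² = 32326.
c = 2t² / 32326 = 2·1032² / 32326 = 65.8927.

65.893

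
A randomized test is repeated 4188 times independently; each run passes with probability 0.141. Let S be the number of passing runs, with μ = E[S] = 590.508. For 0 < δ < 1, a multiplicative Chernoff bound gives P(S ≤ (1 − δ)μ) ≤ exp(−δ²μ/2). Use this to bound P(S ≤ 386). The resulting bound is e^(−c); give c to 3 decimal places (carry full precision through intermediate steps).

35.413

Write 386 = (1 − δ)μ, so δ = 1 − 386/590.508 = 0.3463255…
Then the exponent is δ²μ/2 = (μ − 386)²/(2μ) = 35.413171.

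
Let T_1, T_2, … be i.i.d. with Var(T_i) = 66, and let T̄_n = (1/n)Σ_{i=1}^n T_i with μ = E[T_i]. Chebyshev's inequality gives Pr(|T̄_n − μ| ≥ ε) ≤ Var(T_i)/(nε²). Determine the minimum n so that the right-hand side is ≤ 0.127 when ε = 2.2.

Require 66/(n·2.2²) ≤ 0.127, i.e. n ≥ 66/(0.127·2.2²) = 107.373.
The smallest integer n is 108.

108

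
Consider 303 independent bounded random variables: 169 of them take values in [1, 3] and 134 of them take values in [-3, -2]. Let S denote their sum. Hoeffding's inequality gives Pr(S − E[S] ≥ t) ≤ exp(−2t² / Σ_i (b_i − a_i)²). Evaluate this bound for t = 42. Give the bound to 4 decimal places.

Σ(b_i − a_i)² = 169·2² + 134·1² = 810.
Exponent = 2·42² / 810 = 4.35556.
Bound = exp(−4.35556) = 0.01284.

0.0128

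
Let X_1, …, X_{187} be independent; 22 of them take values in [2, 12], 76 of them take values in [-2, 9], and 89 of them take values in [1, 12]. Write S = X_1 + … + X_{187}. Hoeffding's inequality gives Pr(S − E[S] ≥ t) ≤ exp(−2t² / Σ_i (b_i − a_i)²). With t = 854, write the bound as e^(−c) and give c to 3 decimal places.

65.808

Σ(b_i − a_i)² = 22·10² + 76·11² + 89·11² = 22165.
c = 2t² / 22165 = 2·854² / 22165 = 65.8079.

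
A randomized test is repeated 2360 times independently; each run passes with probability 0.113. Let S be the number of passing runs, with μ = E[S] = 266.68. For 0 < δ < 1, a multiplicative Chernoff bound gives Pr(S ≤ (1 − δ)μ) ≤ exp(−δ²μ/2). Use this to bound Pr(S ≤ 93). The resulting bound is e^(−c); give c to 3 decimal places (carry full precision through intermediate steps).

Write 93 = (1 − δ)μ, so δ = 1 − 93/266.68 = 0.6512674…
Then the exponent is δ²μ/2 = (μ − 93)²/(2μ) = 56.556064.

56.556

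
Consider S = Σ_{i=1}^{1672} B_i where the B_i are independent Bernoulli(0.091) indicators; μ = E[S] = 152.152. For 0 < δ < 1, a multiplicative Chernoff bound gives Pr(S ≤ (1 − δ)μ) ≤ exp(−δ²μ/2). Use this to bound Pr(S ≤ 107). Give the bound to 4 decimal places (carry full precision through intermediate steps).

0.0012

Write 107 = (1 − δ)μ, so δ = 1 − 107/152.152 = 0.2967559…
Then the exponent is δ²μ/2 = (μ − 107)²/(2μ) = 6.699561.
Bound = exp(−6.699561) = 0.00123.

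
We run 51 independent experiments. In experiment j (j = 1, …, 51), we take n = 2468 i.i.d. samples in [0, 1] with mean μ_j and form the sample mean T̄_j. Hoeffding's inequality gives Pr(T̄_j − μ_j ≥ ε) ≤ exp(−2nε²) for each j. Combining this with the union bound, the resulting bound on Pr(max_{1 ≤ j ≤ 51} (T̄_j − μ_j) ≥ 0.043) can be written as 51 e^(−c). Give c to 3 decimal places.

Union bound over the 51 events: Pr(max_{1 ≤ j ≤ 51} (T̄_j − μ_j) ≥ 0.043) ≤ 51·exp(−2nε²) = 51 exp(−2·2468·0.043²).
So c = 2·2468·0.043² = 9.1267.

9.127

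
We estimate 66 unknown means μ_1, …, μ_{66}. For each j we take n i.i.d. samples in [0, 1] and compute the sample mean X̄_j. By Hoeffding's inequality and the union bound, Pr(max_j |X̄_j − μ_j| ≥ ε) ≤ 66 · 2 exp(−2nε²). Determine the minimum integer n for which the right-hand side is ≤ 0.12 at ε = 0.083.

Need 2·66·exp(−2nε²) ≤ 0.12, i.e. exp(−2nε²) ≤ 0.12/132.
So 2nε² ≥ ln(132/0.12) = 7.003065.
Hence n ≥ 7.003065/(2·0.083²) = 508.279.
The smallest integer n is 509.

509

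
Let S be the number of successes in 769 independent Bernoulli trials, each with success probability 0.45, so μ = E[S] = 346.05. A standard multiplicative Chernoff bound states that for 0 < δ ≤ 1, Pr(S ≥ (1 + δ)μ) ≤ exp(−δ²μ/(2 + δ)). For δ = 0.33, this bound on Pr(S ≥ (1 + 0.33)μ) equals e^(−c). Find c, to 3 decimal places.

16.174

c = δ²μ/(2 + δ) = 0.33²·346.05/(2 + 0.33) = 16.1738.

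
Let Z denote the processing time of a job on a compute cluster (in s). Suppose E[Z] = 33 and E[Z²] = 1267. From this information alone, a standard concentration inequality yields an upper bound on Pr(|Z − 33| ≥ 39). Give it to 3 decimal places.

The first two moments determine the variance, so Chebyshev's inequality is the sharpest standard bound available.
Var(Z) = E[Z²] − (E[Z])² = 1267 − 1089 = 178.
Chebyshev's inequality: Pr(|Z − μ| ≥ t) ≤ Var(Z)/t² = 178/1521 = 0.1170.

0.117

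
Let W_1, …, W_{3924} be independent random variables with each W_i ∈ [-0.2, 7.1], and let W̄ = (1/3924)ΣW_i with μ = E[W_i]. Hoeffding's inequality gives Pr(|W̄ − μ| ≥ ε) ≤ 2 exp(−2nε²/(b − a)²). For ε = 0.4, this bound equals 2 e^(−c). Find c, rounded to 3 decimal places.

c = 2nε²/(b − a)² = 2·3924·0.4² / 7.3² = 23.5631.

23.563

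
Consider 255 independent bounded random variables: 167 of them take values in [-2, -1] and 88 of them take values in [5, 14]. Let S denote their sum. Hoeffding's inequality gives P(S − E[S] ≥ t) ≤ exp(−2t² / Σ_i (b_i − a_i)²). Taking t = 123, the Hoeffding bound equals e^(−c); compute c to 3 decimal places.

Σ(b_i − a_i)² = 167·1² + 88·9² = 7295.
c = 2t² / 7295 = 2·123² / 7295 = 4.1478.

4.148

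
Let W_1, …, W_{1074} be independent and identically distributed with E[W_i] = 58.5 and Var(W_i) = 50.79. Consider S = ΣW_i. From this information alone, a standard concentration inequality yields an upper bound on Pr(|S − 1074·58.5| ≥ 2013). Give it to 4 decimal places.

0.0135

With mean and variance of each term known, Chebyshev's inequality bounds the deviation of the sum (or sample mean).
Var(S) = n·Var(W_i) = 1074·50.79 = 54548.46.
Chebyshev: Pr(|S − 1074·58.5| ≥ 2013) ≤ Var(S)/2013² = 54548.46/4052169 = 0.0135.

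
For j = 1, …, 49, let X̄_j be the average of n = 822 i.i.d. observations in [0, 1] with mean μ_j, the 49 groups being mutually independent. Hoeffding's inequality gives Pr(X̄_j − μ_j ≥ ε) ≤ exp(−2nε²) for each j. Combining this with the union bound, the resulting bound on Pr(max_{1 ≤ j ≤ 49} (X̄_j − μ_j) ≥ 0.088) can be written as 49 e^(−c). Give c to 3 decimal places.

12.731

Union bound over the 49 events: Pr(max_{1 ≤ j ≤ 49} (X̄_j − μ_j) ≥ 0.088) ≤ 49·exp(−2nε²) = 49 exp(−2·822·0.088²).
So c = 2·822·0.088² = 12.7311.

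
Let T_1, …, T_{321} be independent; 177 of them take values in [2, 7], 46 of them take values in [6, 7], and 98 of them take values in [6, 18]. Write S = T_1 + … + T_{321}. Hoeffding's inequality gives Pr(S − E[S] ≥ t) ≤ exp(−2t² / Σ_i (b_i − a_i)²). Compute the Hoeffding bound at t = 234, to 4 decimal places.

Σ(b_i − a_i)² = 177·5² + 46·1² + 98·12² = 18583.
Exponent = 2·234² / 18583 = 5.89313.
Bound = exp(−5.89313) = 0.00276.

0.0028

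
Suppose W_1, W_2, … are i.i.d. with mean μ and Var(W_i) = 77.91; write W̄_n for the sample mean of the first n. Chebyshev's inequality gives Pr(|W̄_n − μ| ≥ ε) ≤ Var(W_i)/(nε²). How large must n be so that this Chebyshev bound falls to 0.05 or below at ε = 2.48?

Require 77.91/(n·2.48²) ≤ 0.05, i.e. n ≥ 77.91/(0.05·2.48²) = 253.349.
The smallest integer n is 254.

254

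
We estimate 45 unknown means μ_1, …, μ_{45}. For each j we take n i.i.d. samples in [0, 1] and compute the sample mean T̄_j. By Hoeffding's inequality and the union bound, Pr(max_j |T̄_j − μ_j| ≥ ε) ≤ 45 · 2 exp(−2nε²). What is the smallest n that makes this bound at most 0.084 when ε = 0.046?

1649

Need 2·45·exp(−2nε²) ≤ 0.084, i.e. exp(−2nε²) ≤ 0.084/90.
So 2nε² ≥ ln(90/0.084) = 6.976748.
Hence n ≥ 6.976748/(2·0.046²) = 1648.570.
The smallest integer n is 1649.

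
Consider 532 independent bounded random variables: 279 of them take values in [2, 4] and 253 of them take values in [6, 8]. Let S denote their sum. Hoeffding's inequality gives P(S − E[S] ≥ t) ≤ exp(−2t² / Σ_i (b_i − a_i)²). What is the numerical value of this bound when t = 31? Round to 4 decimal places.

Σ(b_i − a_i)² = 279·2² + 253·2² = 2128.
Exponent = 2·31² / 2128 = 0.90320.
Bound = exp(−0.90320) = 0.40527.

0.4053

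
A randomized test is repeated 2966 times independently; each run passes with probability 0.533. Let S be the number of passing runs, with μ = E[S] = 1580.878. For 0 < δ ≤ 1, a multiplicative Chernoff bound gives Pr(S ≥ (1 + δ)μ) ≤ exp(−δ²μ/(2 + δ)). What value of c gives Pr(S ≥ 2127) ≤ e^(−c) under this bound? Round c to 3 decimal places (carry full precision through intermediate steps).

80.437

Write 2127 = (1 + δ)μ, so δ = 2127/1580.878 − 1 = 0.3454549…
Then the exponent is δ²μ/(2 + δ) = (2127 − μ)² / (μ·(2 + δ)) = 80.436638.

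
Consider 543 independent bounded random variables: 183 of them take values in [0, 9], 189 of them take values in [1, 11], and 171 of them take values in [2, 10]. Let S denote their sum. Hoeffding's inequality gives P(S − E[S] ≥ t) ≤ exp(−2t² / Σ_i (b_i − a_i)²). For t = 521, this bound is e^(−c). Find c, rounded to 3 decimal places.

Σ(b_i − a_i)² = 183·9² + 189·10² + 171·8² = 44667.
c = 2t² / 44667 = 2·521² / 44667 = 12.1540.

12.154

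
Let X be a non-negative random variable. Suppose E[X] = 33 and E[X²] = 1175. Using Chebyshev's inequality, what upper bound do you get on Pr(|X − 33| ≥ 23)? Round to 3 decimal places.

Var(X) = E[X²] − (E[X])² = 1175 − 1089 = 86.
Chebyshev's inequality: Pr(|X − μ| ≥ t) ≤ Var(X)/t² = 86/529 = 0.1626.

0.163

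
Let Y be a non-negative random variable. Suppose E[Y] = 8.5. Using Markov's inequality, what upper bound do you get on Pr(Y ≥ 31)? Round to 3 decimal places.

0.274

Markov's inequality: for a non-negative random variable, Pr(Y ≥ a) ≤ E[Y]/a.
Here E[Y] = 8.5 and a = 31, so the bound is 8.5/31 = 0.2742.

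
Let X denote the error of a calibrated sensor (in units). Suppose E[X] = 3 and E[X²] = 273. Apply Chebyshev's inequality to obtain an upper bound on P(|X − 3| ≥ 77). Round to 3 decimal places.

Var(X) = E[X²] − (E[X])² = 273 − 9 = 264.
Chebyshev's inequality: P(|X − μ| ≥ t) ≤ Var(X)/t² = 264/5929 = 0.0445.

0.045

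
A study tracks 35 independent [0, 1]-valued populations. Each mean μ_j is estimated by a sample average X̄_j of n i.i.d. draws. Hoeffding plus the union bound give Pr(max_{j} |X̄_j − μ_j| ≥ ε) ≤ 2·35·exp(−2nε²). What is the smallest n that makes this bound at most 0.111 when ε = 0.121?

221

Need 2·35·exp(−2nε²) ≤ 0.111, i.e. exp(−2nε²) ≤ 0.111/70.
So 2nε² ≥ ln(70/0.111) = 6.446720.
Hence n ≥ 6.446720/(2·0.121²) = 220.160.
The smallest integer n is 221.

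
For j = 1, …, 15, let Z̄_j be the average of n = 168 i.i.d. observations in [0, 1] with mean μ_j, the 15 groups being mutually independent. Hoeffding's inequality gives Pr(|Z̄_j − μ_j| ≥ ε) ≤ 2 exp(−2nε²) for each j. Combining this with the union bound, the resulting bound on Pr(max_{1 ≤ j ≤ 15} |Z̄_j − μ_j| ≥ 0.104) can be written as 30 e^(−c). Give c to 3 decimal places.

3.634

Union bound over the 15 events: Pr(max_{1 ≤ j ≤ 15} |Z̄_j − μ_j| ≥ 0.104) ≤ 15·2·exp(−2nε²) = 30 exp(−2·168·0.104²).
So c = 2·168·0.104² = 3.6342.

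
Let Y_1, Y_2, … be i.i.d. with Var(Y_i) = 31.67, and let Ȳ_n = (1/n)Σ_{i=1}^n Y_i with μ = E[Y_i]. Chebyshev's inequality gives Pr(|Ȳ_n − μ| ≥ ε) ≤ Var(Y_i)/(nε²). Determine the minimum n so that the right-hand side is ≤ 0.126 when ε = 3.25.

24

Require 31.67/(n·3.25²) ≤ 0.126, i.e. n ≥ 31.67/(0.126·3.25²) = 23.796.
The smallest integer n is 24.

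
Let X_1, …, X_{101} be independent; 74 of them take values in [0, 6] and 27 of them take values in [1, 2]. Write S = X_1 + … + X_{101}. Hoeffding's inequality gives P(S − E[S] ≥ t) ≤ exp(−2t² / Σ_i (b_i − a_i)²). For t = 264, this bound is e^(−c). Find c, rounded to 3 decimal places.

51.799

Σ(b_i − a_i)² = 74·6² + 27·1² = 2691.
c = 2t² / 2691 = 2·264² / 2691 = 51.7993.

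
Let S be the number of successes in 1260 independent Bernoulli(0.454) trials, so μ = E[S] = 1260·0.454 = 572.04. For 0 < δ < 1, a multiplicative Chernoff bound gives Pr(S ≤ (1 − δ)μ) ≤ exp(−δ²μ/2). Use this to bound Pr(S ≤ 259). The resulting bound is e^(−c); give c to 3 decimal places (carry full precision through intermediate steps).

85.653

Write 259 = (1 − δ)μ, so δ = 1 − 259/572.04 = 0.5472345…
Then the exponent is δ²μ/2 = (μ − 259)²/(2μ) = 85.653138.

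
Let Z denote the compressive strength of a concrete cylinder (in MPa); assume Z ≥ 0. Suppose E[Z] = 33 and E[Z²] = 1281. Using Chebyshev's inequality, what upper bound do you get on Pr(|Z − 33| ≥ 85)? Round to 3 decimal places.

0.027

Var(Z) = E[Z²] − (E[Z])² = 1281 − 1089 = 192.
Chebyshev's inequality: Pr(|Z − μ| ≥ t) ≤ Var(Z)/t² = 192/7225 = 0.0266.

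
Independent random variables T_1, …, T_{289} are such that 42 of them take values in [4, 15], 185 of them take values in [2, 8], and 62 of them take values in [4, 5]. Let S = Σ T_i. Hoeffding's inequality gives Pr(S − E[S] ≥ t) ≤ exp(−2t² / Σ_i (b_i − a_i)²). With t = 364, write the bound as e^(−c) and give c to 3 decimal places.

Σ(b_i − a_i)² = 42·11² + 185·6² + 62·1² = 11804.
c = 2t² / 11804 = 2·364² / 11804 = 22.4493.

22.449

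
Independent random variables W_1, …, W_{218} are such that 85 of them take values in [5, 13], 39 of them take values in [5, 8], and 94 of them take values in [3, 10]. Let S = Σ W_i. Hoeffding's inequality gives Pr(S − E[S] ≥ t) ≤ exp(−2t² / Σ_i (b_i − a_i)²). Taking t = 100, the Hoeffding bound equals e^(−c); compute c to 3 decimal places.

1.924

Σ(b_i − a_i)² = 85·8² + 39·3² + 94·7² = 10397.
c = 2t² / 10397 = 2·100² / 10397 = 1.9236.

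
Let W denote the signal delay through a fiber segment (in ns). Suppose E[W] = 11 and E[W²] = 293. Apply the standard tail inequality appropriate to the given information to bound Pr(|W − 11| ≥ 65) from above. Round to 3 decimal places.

The first two moments determine the variance, so Chebyshev's inequality is the sharpest standard bound available.
Var(W) = E[W²] − (E[W])² = 293 − 121 = 172.
Chebyshev's inequality: Pr(|W − μ| ≥ t) ≤ Var(W)/t² = 172/4225 = 0.0407.

0.041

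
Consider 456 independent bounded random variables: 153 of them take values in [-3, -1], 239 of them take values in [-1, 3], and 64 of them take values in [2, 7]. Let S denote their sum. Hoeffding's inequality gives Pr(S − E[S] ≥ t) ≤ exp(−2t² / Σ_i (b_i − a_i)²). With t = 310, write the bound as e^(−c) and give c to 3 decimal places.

Σ(b_i − a_i)² = 153·2² + 239·4² + 64·5² = 6036.
c = 2t² / 6036 = 2·310² / 6036 = 31.8423.

31.842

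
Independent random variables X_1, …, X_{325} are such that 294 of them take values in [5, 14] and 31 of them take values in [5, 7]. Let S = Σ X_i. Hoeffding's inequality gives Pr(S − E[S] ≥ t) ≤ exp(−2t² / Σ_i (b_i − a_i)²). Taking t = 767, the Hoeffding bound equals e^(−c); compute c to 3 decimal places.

49.151

Σ(b_i − a_i)² = 294·9² + 31·2² = 23938.
c = 2t² / 23938 = 2·767² / 23938 = 49.1511.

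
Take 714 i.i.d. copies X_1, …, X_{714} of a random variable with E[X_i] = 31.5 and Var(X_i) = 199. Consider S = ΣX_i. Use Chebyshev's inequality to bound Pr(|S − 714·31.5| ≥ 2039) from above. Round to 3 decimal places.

0.034

Var(S) = n·Var(X_i) = 714·199 = 142086.
Chebyshev: Pr(|S − 714·31.5| ≥ 2039) ≤ Var(S)/2039² = 142086/4157521 = 0.0342.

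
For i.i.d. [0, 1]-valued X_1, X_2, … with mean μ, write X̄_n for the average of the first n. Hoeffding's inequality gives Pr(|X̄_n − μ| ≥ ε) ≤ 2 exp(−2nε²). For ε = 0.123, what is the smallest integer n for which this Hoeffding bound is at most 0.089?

Require 2·exp(−2nε²) ≤ 0.089, i.e. 2nε² ≥ ln(2/0.089) = 3.112266.
So n ≥ 3.112266 / (2·0.123²) = 102.858.
The smallest integer n is 103.

103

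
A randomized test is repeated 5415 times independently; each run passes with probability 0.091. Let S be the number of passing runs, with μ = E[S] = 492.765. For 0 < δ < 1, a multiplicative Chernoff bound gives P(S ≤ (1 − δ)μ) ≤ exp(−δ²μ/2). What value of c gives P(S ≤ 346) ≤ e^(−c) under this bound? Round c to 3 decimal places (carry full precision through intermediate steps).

21.856

Write 346 = (1 − δ)μ, so δ = 1 − 346/492.765 = 0.2978397…
Then the exponent is δ²μ/2 = (μ − 346)²/(2μ) = 21.856225.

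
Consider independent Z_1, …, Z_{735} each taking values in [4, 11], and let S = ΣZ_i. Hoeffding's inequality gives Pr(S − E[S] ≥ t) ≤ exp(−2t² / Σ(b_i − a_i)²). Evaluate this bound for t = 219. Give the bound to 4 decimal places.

0.0697

Σ(b_i − a_i)² = 735·(7)² = 36015.
Exponent = 2·219²/36015 = 2.6634.
Bound = exp(−2.6634) = 0.06971.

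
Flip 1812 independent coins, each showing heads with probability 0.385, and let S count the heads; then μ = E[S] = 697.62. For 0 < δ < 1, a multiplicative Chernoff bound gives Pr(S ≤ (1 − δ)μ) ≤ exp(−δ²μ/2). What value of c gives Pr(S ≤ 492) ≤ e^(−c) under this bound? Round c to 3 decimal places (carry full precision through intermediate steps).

Write 492 = (1 − δ)μ, so δ = 1 − 492/697.62 = 0.294745…
Then the exponent is δ²μ/2 = (μ − 492)²/(2μ) = 30.302732.

30.303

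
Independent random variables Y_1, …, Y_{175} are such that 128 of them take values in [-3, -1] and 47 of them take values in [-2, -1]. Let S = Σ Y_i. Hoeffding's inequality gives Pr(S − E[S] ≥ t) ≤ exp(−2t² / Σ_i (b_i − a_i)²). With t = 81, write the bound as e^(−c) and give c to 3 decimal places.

Σ(b_i − a_i)² = 128·2² + 47·1² = 559.
c = 2t² / 559 = 2·81² / 559 = 23.4741.

23.474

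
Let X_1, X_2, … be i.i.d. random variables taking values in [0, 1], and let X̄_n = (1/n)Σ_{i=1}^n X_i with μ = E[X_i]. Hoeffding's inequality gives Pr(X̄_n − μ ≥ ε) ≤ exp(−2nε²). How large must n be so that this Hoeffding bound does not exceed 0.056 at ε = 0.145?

69

Require exp(−2nε²) ≤ 0.056, i.e. 2nε² ≥ ln(1/0.056) = 2.882404.
So n ≥ 2.882404 / (2·0.145²) = 68.547.
The smallest integer n is 69.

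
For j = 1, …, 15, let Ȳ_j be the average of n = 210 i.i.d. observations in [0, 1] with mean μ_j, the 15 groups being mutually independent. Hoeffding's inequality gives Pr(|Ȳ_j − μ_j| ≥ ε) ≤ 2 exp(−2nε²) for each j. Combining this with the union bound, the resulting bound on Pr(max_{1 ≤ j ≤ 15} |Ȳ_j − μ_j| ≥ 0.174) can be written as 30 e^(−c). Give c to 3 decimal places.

Union bound over the 15 events: Pr(max_{1 ≤ j ≤ 15} |Ȳ_j − μ_j| ≥ 0.174) ≤ 15·2·exp(−2nε²) = 30 exp(−2·210·0.174²).
So c = 2·210·0.174² = 12.7159.

12.716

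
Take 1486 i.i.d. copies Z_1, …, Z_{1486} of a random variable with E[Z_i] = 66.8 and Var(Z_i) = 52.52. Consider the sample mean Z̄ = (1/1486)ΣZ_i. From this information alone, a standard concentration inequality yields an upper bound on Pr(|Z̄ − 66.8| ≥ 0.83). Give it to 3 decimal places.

0.051

With mean and variance of each term known, Chebyshev's inequality bounds the deviation of the sum (or sample mean).
Var(Z̄) = Var(Z_i)/n = 52.52/1486 = 0.035343.
Chebyshev: Pr(|Z̄ − 66.8| ≥ 0.83) ≤ Var(Z̄)/(0.83)² = 52.52/(1486·0.83²) = 0.0513.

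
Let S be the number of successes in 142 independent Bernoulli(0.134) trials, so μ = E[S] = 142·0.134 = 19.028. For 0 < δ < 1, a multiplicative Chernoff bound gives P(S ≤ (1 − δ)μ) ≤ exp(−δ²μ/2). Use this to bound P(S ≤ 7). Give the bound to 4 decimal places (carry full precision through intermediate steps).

0.0223

Write 7 = (1 − δ)μ, so δ = 1 − 7/19.028 = 0.6321211…
Then the exponent is δ²μ/2 = (μ − 7)²/(2μ) = 3.801576.
Bound = exp(−3.801576) = 0.02234.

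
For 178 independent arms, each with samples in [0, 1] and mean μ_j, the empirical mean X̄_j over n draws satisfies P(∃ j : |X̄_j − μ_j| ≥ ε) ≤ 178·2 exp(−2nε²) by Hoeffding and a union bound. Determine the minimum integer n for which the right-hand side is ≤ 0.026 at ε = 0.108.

Need 2·178·exp(−2nε²) ≤ 0.026, i.e. exp(−2nε²) ≤ 0.026/356.
So 2nε² ≥ ln(356/0.026) = 9.524589.
Hence n ≥ 9.524589/(2·0.108²) = 408.290.
The smallest integer n is 409.

409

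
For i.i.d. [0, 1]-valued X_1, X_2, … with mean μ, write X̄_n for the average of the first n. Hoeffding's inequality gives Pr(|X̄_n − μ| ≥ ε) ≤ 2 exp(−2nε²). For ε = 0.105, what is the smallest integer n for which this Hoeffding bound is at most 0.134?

123

Require 2·exp(−2nε²) ≤ 0.134, i.e. 2nε² ≥ ln(2/0.134) = 2.703063.
So n ≥ 2.703063 / (2·0.105²) = 122.588.
The smallest integer n is 123.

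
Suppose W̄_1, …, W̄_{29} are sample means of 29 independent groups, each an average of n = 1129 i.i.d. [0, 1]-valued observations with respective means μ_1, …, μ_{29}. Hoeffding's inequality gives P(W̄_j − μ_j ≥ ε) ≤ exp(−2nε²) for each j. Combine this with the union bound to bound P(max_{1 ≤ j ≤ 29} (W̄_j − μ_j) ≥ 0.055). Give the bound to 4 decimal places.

Per-experiment Hoeffding bound: exp(−2·1129·0.055²) = exp(−6.83045) = 0.0010804.
Union bound over 29 events: 29·0.0010804 = 0.03133.

0.0313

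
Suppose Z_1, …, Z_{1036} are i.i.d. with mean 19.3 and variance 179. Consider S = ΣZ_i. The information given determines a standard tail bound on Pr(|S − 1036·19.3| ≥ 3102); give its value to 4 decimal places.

With mean and variance of each term known, Chebyshev's inequality bounds the deviation of the sum (or sample mean).
Var(S) = n·Var(Z_i) = 1036·179 = 185444.
Chebyshev: Pr(|S − 1036·19.3| ≥ 3102) ≤ Var(S)/3102² = 185444/9622404 = 0.0193.

0.0193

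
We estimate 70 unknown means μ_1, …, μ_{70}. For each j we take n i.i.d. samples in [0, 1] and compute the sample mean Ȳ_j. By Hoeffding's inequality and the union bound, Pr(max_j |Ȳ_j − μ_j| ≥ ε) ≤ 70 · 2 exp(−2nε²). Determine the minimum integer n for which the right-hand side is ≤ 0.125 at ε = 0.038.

Need 2·70·exp(−2nε²) ≤ 0.125, i.e. exp(−2nε²) ≤ 0.125/140.
So 2nε² ≥ ln(140/0.125) = 7.021084.
Hence n ≥ 7.021084/(2·0.038²) = 2431.123.
The smallest integer n is 2432.

2432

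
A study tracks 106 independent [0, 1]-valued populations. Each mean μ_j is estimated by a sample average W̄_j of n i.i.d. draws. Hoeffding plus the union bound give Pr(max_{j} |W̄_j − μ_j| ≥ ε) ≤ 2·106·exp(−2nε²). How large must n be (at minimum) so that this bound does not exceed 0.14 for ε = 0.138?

Need 2·106·exp(−2nε²) ≤ 0.14, i.e. exp(−2nε²) ≤ 0.14/212.
So 2nε² ≥ ln(212/0.14) = 7.322699.
Hence n ≥ 7.322699/(2·0.138²) = 192.257.
The smallest integer n is 193.

193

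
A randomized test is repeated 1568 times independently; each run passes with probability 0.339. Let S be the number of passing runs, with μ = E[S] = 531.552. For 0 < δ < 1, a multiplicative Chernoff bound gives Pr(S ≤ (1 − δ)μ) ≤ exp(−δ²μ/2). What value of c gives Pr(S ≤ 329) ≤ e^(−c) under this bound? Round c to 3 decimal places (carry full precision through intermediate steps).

38.592

Write 329 = (1 − δ)μ, so δ = 1 − 329/531.552 = 0.3810577…
Then the exponent is δ²μ/2 = (μ − 329)²/(2μ) = 38.592003.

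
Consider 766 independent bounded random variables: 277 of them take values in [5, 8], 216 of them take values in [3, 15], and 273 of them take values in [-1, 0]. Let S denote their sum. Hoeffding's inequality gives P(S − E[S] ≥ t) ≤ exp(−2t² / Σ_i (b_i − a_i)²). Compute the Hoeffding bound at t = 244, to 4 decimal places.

Σ(b_i − a_i)² = 277·3² + 216·12² + 273·1² = 33870.
Exponent = 2·244² / 33870 = 3.51556.
Bound = exp(−3.51556) = 0.02973.

0.0297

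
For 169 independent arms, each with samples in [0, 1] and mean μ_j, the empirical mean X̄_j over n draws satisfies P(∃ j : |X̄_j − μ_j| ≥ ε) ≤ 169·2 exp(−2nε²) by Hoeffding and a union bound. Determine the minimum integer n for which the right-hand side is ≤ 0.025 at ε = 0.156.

Need 2·169·exp(−2nε²) ≤ 0.025, i.e. exp(−2nε²) ≤ 0.025/338.
So 2nε² ≥ ln(338/0.025) = 9.511925.
Hence n ≥ 9.511925/(2·0.156²) = 195.429.
The smallest integer n is 196.

196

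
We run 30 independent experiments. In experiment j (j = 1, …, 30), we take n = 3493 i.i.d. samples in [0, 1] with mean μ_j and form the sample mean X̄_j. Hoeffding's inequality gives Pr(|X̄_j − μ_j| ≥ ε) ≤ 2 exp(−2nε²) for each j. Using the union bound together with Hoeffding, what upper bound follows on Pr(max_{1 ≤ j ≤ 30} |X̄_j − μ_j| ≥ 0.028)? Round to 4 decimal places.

0.2509

Per-experiment Hoeffding bound: 2·exp(−2·3493·0.028²) = 2·exp(−5.47702) = 0.0083635.
Union bound over 30 events: 30·0.0083635 = 0.25091.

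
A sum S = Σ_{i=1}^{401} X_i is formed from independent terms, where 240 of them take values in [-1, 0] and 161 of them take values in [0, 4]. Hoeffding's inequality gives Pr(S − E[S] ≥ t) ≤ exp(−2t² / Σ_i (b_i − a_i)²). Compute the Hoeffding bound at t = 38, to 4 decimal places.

Σ(b_i − a_i)² = 240·1² + 161·4² = 2816.
Exponent = 2·38² / 2816 = 1.02557.
Bound = exp(−1.02557) = 0.35859.

0.3586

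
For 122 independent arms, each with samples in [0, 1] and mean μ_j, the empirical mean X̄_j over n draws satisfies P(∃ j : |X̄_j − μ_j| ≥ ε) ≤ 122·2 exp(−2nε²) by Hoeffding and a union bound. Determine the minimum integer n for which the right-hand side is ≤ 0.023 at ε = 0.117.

339

Need 2·122·exp(−2nε²) ≤ 0.023, i.e. exp(−2nε²) ≤ 0.023/244.
So 2nε² ≥ ln(244/0.023) = 9.269429.
Hence n ≥ 9.269429/(2·0.117²) = 338.572.
The smallest integer n is 339.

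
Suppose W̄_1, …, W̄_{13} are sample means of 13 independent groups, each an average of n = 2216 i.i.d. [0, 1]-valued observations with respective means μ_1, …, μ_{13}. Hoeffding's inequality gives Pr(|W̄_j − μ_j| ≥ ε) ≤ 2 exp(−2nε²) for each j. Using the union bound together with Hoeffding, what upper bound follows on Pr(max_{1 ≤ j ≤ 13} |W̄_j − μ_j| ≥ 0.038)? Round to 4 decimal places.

Per-experiment Hoeffding bound: 2·exp(−2·2216·0.038²) = 2·exp(−6.39981) = 0.0033238.
Union bound over 13 events: 13·0.0033238 = 0.04321.

0.0432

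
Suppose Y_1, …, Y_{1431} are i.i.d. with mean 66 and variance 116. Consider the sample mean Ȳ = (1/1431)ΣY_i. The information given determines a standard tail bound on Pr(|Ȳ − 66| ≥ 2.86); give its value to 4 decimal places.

0.0099

With mean and variance of each term known, Chebyshev's inequality bounds the deviation of the sum (or sample mean).
Var(Ȳ) = Var(Y_i)/n = 116/1431 = 0.081062.
Chebyshev: Pr(|Ȳ − 66| ≥ 2.86) ≤ Var(Ȳ)/(2.86)² = 116/(1431·2.86²) = 0.0099.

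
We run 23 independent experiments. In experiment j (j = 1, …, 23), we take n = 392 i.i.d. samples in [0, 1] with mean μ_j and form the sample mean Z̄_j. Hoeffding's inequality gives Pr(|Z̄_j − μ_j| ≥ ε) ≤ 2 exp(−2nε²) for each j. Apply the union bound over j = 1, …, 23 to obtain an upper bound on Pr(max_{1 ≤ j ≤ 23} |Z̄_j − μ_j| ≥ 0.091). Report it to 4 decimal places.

Per-experiment Hoeffding bound: 2·exp(−2·392·0.091²) = 2·exp(−6.49230) = 0.0030301.
Union bound over 23 events: 23·0.0030301 = 0.06969.

0.0697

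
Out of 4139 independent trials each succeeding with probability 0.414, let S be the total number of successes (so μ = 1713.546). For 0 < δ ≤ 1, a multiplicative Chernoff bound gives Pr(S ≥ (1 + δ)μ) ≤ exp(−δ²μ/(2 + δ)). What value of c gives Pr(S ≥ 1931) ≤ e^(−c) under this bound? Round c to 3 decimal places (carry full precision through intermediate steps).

12.975

Write 1931 = (1 + δ)μ, so δ = 1931/1713.546 − 1 = 0.1269029…
Then the exponent is δ²μ/(2 + δ) = (1931 − μ)² / (μ·(2 + δ)) = 12.974522.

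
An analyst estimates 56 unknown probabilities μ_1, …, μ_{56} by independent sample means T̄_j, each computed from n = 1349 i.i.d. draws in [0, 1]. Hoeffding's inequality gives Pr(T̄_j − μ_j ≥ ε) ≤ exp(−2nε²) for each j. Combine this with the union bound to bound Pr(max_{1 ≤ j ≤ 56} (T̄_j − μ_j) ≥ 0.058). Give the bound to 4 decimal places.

Per-experiment Hoeffding bound: exp(−2·1349·0.058²) = exp(−9.07607) = 0.00011437.
Union bound over 56 events: 56·0.00011437 = 0.00640.

0.0064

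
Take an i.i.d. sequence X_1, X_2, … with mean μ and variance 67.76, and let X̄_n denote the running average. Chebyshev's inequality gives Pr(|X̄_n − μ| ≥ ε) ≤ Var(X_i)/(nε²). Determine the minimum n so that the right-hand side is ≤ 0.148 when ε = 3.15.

47

Require 67.76/(n·3.15²) ≤ 0.148, i.e. n ≥ 67.76/(0.148·3.15²) = 46.141.
The smallest integer n is 47.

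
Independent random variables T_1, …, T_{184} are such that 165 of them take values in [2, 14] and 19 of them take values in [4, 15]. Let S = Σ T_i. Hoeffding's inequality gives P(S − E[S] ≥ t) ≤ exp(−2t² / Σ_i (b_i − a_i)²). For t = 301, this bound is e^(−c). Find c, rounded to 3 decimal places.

Σ(b_i − a_i)² = 165·12² + 19·11² = 26059.
c = 2t² / 26059 = 2·301² / 26059 = 6.9535.

6.954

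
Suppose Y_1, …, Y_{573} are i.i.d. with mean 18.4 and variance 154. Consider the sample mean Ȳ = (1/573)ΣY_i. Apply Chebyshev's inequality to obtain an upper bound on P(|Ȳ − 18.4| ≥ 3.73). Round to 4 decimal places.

Var(Ȳ) = Var(Y_i)/n = 154/573 = 0.26876.
Chebyshev: P(|Ȳ − 18.4| ≥ 3.73) ≤ Var(Ȳ)/(3.73)² = 154/(573·3.73²) = 0.0193.

0.0193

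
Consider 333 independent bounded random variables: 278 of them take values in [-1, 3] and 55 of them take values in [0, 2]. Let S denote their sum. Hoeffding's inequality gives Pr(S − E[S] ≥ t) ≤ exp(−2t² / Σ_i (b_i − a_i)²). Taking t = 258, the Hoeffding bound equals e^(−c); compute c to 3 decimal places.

28.519

Σ(b_i − a_i)² = 278·4² + 55·2² = 4668.
c = 2t² / 4668 = 2·258² / 4668 = 28.5193.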